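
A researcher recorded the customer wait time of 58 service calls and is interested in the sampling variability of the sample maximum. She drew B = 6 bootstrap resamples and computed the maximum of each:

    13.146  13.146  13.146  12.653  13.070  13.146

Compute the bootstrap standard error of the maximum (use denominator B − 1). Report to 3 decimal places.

Bootstrap SE is the standard deviation of the 6 replicate maximums.
Mean of replicates: (13.146 + 13.146 + 13.146 + 12.653 + 13.070 + 13.146) / 6 = 78.3070 / 6 = 13.0512
Sum of squared deviations: (+0.0948)² + (+0.0948)² + (+0.0948)² + (−0.3982)² + (+0.0188)² + (+0.0948)² = 0.1949
Variance = 0.1949 / 5 = 0.0390
SE* = √0.0390

SE* = 0.197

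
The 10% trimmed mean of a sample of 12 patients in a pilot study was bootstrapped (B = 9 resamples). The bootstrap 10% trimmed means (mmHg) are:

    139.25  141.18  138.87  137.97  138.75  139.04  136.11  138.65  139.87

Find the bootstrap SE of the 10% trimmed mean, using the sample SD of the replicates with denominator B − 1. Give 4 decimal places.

SE* = 1.3692

Bootstrap SE is the standard deviation of the 9 replicate 10% trimmed means.
Mean of replicates: (139.25 + 141.18 + 138.87 + 137.97 + 138.75 + 139.04 + 136.11 + 138.65 + 139.87) / 9 = 1249.69000 / 9 = 138.85444
Sum of squared deviations: (+0.39556)² + (+2.32556)² + (+0.01556)² + (−0.88444)² + (−0.10444)² + (+0.18556)² + (−2.74444)² + (−0.20444)² + (+1.01556)² = 14.99762
Variance = 14.99762 / 8 = 1.87470
SE* = √1.87470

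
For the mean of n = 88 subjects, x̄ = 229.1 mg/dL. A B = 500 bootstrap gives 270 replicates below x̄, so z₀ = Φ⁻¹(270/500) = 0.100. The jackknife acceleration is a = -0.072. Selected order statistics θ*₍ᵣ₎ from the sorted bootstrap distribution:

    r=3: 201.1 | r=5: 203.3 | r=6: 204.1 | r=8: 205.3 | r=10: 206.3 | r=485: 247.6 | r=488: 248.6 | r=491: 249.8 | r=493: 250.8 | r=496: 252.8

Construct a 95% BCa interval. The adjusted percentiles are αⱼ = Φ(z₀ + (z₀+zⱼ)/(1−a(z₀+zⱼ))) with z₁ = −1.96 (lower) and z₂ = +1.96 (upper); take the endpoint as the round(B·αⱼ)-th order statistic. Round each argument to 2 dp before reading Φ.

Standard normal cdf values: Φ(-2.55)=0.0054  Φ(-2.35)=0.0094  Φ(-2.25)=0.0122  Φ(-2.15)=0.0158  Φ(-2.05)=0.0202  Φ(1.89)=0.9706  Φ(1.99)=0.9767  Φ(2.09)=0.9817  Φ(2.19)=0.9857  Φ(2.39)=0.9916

(206.3, 247.6)

Lower: z₀ + z₁ = 0.100 + (-1.960) = -1.860; 1 − a(z₀+z₁) = 1 − (-0.072)(-1.860) = 0.8661; argument = 0.100 + (-1.860)/0.8661 = -2.0476 → -2.05.
α₁ = Φ(-2.05) = 0.0202; rank = round(500 × 0.0202) = 10; θ*₍10₎ = 206.3.
Upper: z₀ + z₂ = 2.060; 1 − a(z₀+z₂) = 1.1483; argument = 1.8939 → 1.89; α₂ = 0.9706; rank = 485; θ*₍485₎ = 247.6.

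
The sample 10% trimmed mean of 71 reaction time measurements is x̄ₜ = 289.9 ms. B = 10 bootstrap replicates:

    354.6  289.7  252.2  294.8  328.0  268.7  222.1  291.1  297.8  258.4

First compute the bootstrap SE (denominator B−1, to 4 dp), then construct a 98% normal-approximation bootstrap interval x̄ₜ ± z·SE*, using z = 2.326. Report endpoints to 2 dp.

(201.46, 378.34)

Mean of replicates = 285.7400; sum of squared deviations = 13012.3640; SE* = √(13012.3640/9) = 38.0239
Margin = 2.326 × 38.0239 = 88.444
Interval: 289.9 ± 88.444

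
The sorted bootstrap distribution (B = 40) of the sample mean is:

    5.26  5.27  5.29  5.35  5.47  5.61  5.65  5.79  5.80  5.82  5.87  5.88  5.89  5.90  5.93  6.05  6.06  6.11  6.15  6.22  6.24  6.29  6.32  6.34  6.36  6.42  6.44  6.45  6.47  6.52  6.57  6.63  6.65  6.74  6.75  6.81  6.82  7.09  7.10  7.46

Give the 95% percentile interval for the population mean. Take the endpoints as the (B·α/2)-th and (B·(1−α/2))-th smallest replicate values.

α = 0.05; lower rank = 40 × 0.025 = 1; upper rank = 40 × 0.975 = 39.
The 1st smallest replicate is 5.26; the 39th is 7.10.

(5.26, 7.10)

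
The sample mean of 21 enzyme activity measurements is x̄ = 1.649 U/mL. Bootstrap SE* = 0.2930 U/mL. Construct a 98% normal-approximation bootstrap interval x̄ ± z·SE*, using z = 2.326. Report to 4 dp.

Margin = 2.326 × 0.2930 = 0.68152
Interval: 1.649 ± 0.68152

(0.9675, 2.3305)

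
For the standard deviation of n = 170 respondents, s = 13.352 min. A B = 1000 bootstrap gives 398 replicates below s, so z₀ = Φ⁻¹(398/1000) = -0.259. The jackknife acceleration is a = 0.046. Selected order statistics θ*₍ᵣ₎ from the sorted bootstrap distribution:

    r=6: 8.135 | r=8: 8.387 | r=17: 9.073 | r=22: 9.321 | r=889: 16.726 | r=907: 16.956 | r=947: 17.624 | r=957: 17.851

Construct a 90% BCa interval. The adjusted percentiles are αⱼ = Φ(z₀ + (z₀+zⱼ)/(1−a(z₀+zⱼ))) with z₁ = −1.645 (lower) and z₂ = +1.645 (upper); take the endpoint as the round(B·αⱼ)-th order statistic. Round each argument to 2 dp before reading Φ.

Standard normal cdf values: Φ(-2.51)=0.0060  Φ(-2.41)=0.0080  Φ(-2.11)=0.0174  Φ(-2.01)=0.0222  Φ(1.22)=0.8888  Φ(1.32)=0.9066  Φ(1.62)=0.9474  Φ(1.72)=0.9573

(9.321, 16.726)

Lower: z₀ + z₁ = -0.259 + (-1.645) = -1.904; 1 − a(z₀+z₁) = 1 − (0.046)(-1.904) = 1.0876; argument = -0.259 + (-1.904)/1.0876 = -2.0097 → -2.01.
α₁ = Φ(-2.01) = 0.0222; rank = round(1000 × 0.0222) = 22; θ*₍22₎ = 9.321.
Upper: z₀ + z₂ = 1.386; 1 − a(z₀+z₂) = 0.9362; argument = 1.2214 → 1.22; α₂ = 0.8888; rank = 889; θ*₍889₎ = 16.726.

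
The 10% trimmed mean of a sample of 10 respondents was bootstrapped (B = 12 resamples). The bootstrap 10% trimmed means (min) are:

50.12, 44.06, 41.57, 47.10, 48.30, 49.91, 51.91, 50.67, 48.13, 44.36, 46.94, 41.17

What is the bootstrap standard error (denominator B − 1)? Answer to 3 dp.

Bootstrap SE is the standard deviation of the 12 replicate 10% trimmed means.
Mean of replicates: (50.12 + 44.06 + 41.57 + 47.10 + 48.30 + 49.91 + 51.91 + 50.67 + 48.13 + 44.36 + 46.94 + 41.17) / 12 = 564.2400 / 12 = 47.0200
Sum of squared deviations: (+3.1000)² + (−2.9600)² + (−5.4500)² + (+0.0800)² + (+1.2800)² + (+2.8900)² + (+4.8900)² + (+3.6500)² + (+1.1100)² + (−2.6600)² + (−0.0800)² + (−5.8500)² = 137.8422
Variance = 137.8422 / 11 = 12.5311
SE* = √12.5311

SE* = 3.540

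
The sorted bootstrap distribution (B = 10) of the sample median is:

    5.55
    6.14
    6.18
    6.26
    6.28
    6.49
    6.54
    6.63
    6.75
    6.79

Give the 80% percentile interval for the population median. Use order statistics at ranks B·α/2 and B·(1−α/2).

(5.55, 6.75)

α = 0.20; lower rank = 10 × 0.100 = 1; upper rank = 10 × 0.900 = 9.
The 1st smallest replicate is 5.55; the 9th is 6.75.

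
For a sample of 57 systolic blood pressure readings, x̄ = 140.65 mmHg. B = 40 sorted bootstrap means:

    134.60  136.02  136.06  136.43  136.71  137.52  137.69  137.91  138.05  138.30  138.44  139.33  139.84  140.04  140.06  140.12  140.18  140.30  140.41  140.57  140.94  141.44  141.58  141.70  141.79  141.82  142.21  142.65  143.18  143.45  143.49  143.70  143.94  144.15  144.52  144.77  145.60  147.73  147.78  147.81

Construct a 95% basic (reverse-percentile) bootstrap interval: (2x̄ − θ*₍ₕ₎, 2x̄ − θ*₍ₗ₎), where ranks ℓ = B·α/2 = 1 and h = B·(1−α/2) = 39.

Percentile endpoints at ranks 1 and 39: θ*₍1₎ = 134.60, θ*₍39₎ = 147.78.
Basic interval reflects these around x̄:
  lower = 2 × 140.65 − 147.78 = 133.52
  upper = 2 × 140.65 − 134.60 = 146.70

(133.52, 146.70)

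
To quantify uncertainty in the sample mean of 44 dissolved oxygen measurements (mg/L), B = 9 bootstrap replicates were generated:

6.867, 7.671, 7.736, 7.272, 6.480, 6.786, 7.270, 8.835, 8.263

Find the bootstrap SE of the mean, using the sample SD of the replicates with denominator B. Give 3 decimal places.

SE* = 0.707

Bootstrap SE is the standard deviation of the 9 replicate means.
Mean of replicates: (6.867 + 7.671 + 7.736 + 7.272 + 6.480 + 6.786 + 7.270 + 8.835 + 8.263) / 9 = 67.1800 / 9 = 7.4644
Sum of squared deviations: (−0.5974)² + (+0.2066)² + (+0.2716)² + (−0.1924)² + (−0.9844)² + (−0.6784)² + (−0.1944)² + (+1.3706)² + (+0.7986)² = 4.4937
Variance = 4.4937 / 9 = 0.4993
SE* = √0.4993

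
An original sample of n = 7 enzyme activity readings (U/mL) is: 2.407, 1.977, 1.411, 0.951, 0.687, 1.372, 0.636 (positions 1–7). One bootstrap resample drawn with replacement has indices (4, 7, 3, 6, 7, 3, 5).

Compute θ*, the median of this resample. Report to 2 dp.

θ* = 0.95

Resample values: 0.951, 0.636, 1.411, 1.372, 0.636, 1.411, 0.687.
Sorted: 0.636, 0.636, 0.687, 0.951, 1.372, 1.411, 1.411
Median = middle value = 0.95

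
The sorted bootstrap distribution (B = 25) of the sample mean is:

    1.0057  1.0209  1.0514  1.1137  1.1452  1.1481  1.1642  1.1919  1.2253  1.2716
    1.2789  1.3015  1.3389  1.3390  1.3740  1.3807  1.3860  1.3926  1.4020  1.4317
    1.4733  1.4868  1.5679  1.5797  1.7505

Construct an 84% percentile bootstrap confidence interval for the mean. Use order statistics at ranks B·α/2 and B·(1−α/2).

α = 0.16; lower rank = 25 × 0.080 = 2; upper rank = 25 × 0.920 = 23.
The 2nd smallest replicate is 1.0209; the 23rd is 1.5679.

(1.0209, 1.5679)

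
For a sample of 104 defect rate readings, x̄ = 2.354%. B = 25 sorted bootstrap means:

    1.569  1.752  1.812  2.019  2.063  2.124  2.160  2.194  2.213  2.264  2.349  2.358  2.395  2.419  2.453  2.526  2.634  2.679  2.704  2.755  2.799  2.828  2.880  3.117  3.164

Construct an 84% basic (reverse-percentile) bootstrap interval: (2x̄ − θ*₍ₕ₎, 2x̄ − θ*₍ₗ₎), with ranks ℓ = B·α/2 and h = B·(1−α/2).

(1.828, 2.956)

Percentile endpoints at ranks 2 and 23: θ*₍2₎ = 1.752, θ*₍23₎ = 2.880.
Basic interval reflects these around x̄:
  lower = 2 × 2.354 − 2.880 = 1.828
  upper = 2 × 2.354 − 1.752 = 2.956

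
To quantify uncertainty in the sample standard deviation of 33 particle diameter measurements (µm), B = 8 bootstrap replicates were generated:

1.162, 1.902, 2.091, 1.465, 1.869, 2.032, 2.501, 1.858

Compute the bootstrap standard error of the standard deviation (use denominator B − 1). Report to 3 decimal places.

Bootstrap SE is the standard deviation of the 8 replicate standard deviations.
Mean of replicates: (1.162 + 1.902 + 2.091 + 1.465 + 1.869 + 2.032 + 2.501 + 1.858) / 8 = 14.8800 / 8 = 1.8600
Sum of squared deviations: (−0.6980)² + (+0.0420)² + (+0.2310)² + (−0.3950)² + (+0.0090)² + (+0.1720)² + (+0.6410)² + (−0.0020)² = 1.1389
Variance = 1.1389 / 7 = 0.1627
SE* = √0.1627

SE* = 0.403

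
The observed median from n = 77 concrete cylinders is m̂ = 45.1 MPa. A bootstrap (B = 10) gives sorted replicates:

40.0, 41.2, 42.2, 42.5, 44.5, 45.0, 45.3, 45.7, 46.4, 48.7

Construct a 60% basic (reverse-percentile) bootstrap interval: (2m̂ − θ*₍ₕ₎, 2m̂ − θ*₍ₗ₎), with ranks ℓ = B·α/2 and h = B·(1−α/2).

Percentile endpoints at ranks 2 and 8: θ*₍2₎ = 41.2, θ*₍8₎ = 45.7.
Basic interval reflects these around m̂:
  lower = 2 × 45.1 − 45.7 = 44.5
  upper = 2 × 45.1 − 41.2 = 49.0

(44.5, 49.0)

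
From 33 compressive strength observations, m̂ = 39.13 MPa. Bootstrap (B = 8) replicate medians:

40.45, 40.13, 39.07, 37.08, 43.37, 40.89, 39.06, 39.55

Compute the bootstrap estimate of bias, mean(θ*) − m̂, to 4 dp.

mean(θ*) = (40.45 + 40.13 + 39.07 + 37.08 + 43.37 + 40.89 + 39.06 + 39.55) / 8 = 39.95000
bias = 39.95000 − 39.13

bias = +0.8200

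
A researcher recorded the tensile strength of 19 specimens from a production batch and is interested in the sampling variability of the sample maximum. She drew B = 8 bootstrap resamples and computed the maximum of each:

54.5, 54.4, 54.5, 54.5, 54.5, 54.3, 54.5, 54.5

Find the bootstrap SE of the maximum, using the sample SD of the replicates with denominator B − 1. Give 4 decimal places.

Bootstrap SE is the standard deviation of the 8 replicate maximums.
Mean of replicates: (54.5 + 54.4 + 54.5 + 54.5 + 54.5 + 54.3 + 54.5 + 54.5) / 8 = 435.70000 / 8 = 54.46250
Sum of squared deviations: (+0.03750)² + (−0.06250)² + (+0.03750)² + (+0.03750)² + (+0.03750)² + (−0.16250)² + (+0.03750)² + (+0.03750)² = 0.03875
Variance = 0.03875 / 7 = 0.00554
SE* = √0.00554

SE* = 0.0744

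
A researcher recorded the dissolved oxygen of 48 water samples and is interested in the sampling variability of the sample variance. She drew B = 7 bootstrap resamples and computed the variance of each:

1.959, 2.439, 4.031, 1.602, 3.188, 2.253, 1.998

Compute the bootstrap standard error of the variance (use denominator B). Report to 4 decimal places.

SE* = 0.7776

Bootstrap SE is the standard deviation of the 7 replicate variances.
Mean of replicates: (1.959 + 2.439 + 4.031 + 1.602 + 3.188 + 2.253 + 1.998) / 7 = 17.47000 / 7 = 2.49571
Sum of squared deviations: (−0.53671)² + (−0.05671)² + (+1.53529)² + (−0.89371)² + (+0.69229)² + (−0.24271)² + (−0.49771)² = 4.23300
Variance = 4.23300 / 7 = 0.60471
SE* = √0.60471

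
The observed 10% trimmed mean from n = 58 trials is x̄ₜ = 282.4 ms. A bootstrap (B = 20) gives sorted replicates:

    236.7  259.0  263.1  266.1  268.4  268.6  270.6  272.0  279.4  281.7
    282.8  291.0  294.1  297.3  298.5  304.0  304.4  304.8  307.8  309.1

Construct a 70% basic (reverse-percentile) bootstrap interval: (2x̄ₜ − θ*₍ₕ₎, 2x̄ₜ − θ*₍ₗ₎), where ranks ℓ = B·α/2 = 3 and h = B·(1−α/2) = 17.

Percentile endpoints at ranks 3 and 17: θ*₍3₎ = 263.1, θ*₍17₎ = 304.4.
Basic interval reflects these around x̄ₜ:
  lower = 2 × 282.4 − 304.4 = 260.4
  upper = 2 × 282.4 − 263.1 = 301.7

(260.4, 301.7)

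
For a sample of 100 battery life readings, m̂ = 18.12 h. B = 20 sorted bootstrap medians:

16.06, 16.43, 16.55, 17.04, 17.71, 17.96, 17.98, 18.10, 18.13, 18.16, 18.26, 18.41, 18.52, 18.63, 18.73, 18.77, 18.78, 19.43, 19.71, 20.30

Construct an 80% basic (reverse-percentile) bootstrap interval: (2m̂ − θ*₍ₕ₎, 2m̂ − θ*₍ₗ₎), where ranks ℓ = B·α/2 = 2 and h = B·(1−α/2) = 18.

(16.81, 19.81)

Percentile endpoints at ranks 2 and 18: θ*₍2₎ = 16.43, θ*₍18₎ = 19.43.
Basic interval reflects these around m̂:
  lower = 2 × 18.12 − 19.43 = 16.81
  upper = 2 × 18.12 − 16.43 = 19.81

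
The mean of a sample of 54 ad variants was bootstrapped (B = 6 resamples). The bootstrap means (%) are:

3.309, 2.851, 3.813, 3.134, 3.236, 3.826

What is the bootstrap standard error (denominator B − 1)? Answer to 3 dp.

Bootstrap SE is the standard deviation of the 6 replicate means.
Mean of replicates: (3.309 + 2.851 + 3.813 + 3.134 + 3.236 + 3.826) / 6 = 20.1690 / 6 = 3.3615
Sum of squared deviations: (−0.0525)² + (−0.5105)² + (+0.4515)² + (−0.2275)² + (−0.1255)² + (+0.4645)² = 0.7505
Variance = 0.7505 / 5 = 0.1501
SE* = √0.1501

SE* = 0.387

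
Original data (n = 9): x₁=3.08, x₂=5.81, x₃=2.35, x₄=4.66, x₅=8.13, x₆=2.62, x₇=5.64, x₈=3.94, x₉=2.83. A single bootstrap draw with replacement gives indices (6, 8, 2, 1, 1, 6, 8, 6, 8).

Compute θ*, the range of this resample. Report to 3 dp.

Resample values: 2.62, 3.94, 5.81, 3.08, 3.08, 2.62, 3.94, 2.62, 3.94.
Range = 5.81 − 2.62 = 3.190

θ* = 3.190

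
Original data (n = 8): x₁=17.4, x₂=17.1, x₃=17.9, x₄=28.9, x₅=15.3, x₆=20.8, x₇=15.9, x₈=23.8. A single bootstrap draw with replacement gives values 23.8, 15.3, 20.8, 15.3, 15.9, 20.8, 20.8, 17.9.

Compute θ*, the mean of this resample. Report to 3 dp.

θ* = 18.825

Mean = (23.8 + 15.3 + 20.8 + 15.3 + 15.9 + 20.8 + 20.8 + 17.9) / 8 = 150.60 / 8 = 18.825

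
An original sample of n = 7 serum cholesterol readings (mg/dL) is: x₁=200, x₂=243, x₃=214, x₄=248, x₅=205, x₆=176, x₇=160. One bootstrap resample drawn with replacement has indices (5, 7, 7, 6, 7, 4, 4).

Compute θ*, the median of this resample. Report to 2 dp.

θ* = 176.00

Resample values: 205, 160, 160, 176, 160, 248, 248.
Sorted: 160, 160, 160, 176, 205, 248, 248
Median = middle value = 176.00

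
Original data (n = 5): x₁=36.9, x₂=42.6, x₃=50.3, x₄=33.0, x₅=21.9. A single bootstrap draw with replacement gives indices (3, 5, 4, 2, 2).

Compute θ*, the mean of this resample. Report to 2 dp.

θ* = 38.08

Resample values: 50.3, 21.9, 33.0, 42.6, 42.6.
Mean = (50.3 + 21.9 + 33.0 + 42.6 + 42.6) / 5 = 190.40 / 5 = 38.08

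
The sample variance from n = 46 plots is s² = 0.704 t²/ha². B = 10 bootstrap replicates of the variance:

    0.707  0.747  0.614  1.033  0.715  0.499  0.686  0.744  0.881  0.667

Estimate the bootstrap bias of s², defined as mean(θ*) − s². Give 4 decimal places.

bias = +0.0253

mean(θ*) = (0.707 + 0.747 + 0.614 + 1.033 + 0.715 + 0.499 + 0.686 + 0.744 + 0.881 + 0.667) / 10 = 0.72930
bias = 0.72930 − 0.704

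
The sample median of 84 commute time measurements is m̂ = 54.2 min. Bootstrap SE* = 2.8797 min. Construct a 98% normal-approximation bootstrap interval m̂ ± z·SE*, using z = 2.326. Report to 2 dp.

(47.50, 60.90)

Margin = 2.326 × 2.8797 = 6.698
Interval: 54.2 ± 6.698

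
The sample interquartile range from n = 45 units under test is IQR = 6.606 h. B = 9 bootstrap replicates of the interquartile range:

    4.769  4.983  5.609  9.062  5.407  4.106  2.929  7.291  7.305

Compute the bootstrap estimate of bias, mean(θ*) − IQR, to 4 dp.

bias = −0.8881

mean(θ*) = (4.769 + 4.983 + 5.609 + 9.062 + 5.407 + 4.106 + 2.929 + 7.291 + 7.305) / 9 = 5.71789
bias = 5.71789 − 6.606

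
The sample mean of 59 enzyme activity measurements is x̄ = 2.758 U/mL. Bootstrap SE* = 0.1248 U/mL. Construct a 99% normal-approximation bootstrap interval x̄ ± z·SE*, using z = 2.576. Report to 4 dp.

Margin = 2.576 × 0.1248 = 0.32148
Interval: 2.758 ± 0.32148

(2.4365, 3.0795)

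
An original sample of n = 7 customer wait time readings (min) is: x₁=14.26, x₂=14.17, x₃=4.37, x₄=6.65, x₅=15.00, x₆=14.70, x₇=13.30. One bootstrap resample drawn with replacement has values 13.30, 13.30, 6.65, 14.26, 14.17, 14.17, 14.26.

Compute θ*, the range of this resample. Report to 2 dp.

θ* = 7.61

Range = 14.26 − 6.65 = 7.61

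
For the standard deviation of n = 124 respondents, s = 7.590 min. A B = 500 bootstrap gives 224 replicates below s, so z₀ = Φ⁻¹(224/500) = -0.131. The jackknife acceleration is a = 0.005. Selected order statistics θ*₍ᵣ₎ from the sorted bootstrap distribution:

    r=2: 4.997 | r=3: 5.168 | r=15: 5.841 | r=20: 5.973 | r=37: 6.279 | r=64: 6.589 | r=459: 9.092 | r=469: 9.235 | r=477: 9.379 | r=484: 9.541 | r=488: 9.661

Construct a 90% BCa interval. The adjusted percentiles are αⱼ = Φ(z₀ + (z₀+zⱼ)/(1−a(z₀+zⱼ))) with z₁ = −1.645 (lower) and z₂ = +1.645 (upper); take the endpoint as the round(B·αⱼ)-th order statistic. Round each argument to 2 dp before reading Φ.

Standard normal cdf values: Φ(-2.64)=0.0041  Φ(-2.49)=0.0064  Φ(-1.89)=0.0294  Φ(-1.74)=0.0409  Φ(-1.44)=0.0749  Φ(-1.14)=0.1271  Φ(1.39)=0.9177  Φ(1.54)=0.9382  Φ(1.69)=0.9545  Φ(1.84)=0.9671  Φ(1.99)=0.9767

Lower: z₀ + z₁ = -0.131 + (-1.645) = -1.776; 1 − a(z₀+z₁) = 1 − (0.005)(-1.776) = 1.0089; argument = -0.131 + (-1.776)/1.0089 = -1.8914 → -1.89.
α₁ = Φ(-1.89) = 0.0294; rank = round(500 × 0.0294) = 15; θ*₍15₎ = 5.841.
Upper: z₀ + z₂ = 1.514; 1 − a(z₀+z₂) = 0.9924; argument = 1.3945 → 1.39; α₂ = 0.9177; rank = 459; θ*₍459₎ = 9.092.

(5.841, 9.092)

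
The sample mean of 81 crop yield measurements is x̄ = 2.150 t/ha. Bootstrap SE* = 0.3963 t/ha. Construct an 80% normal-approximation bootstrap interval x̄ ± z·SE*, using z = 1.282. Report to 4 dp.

Margin = 1.282 × 0.3963 = 0.50806
Interval: 2.150 ± 0.50806

(1.6419, 2.6581)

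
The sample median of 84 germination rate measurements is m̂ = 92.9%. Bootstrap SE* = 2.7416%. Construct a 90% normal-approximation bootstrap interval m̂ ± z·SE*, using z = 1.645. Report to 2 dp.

(88.39, 97.41)

Margin = 1.645 × 2.7416 = 4.510
Interval: 92.9 ± 4.510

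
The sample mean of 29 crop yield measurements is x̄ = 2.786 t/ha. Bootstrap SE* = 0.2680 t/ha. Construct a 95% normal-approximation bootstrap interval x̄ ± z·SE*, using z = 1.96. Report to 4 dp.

Margin = 1.96 × 0.2680 = 0.52528
Interval: 2.786 ± 0.52528

(2.2607, 3.3113)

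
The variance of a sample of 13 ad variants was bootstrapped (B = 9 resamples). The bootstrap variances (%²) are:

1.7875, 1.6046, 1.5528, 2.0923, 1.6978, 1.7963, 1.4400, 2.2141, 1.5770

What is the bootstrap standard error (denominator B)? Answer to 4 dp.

Bootstrap SE is the standard deviation of the 9 replicate variances.
Mean of replicates: (1.7875 + 1.6046 + 1.5528 + 2.0923 + 1.6978 + 1.7963 + 1.4400 + 2.2141 + 1.5770) / 9 = 15.76240 / 9 = 1.75138
Sum of squared deviations: (+0.03612)² + (−0.14678)² + (−0.19858)² + (+0.34092)² + (−0.05358)² + (+0.04492)² + (−0.31138)² + (+0.46272)² + (−0.17438)² = 0.52487
Variance = 0.52487 / 9 = 0.05832
SE* = √0.05832

SE* = 0.2415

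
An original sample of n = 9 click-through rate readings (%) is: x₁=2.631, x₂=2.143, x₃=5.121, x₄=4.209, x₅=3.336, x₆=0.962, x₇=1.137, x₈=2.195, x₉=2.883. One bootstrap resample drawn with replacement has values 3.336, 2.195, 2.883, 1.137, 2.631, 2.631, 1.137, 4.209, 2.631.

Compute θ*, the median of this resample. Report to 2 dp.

Sorted: 1.137, 1.137, 2.195, 2.631, 2.631, 2.631, 2.883, 3.336, 4.209
Median = middle value = 2.63

θ* = 2.63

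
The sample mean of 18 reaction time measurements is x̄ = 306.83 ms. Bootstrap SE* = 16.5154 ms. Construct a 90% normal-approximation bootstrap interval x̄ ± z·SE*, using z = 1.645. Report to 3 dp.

Margin = 1.645 × 16.5154 = 27.1678
Interval: 306.83 ± 27.1678

(279.662, 333.998)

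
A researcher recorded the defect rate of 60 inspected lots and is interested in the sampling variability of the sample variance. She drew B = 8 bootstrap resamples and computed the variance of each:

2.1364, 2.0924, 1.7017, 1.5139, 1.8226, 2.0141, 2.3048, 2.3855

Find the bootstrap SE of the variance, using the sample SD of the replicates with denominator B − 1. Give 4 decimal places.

SE* = 0.2989

Bootstrap SE is the standard deviation of the 8 replicate variances.
Mean of replicates: (2.1364 + 2.0924 + 1.7017 + 1.5139 + 1.8226 + 2.0141 + 2.3048 + 2.3855) / 8 = 15.97140 / 8 = 1.99643
Sum of squared deviations: (+0.13997)² + (+0.09597)² + (−0.29473)² + (−0.48253)² + (−0.17383)² + (+0.01767)² + (+0.30838)² + (+0.38907)² = 0.62550
Variance = 0.62550 / 7 = 0.08936
SE* = √0.08936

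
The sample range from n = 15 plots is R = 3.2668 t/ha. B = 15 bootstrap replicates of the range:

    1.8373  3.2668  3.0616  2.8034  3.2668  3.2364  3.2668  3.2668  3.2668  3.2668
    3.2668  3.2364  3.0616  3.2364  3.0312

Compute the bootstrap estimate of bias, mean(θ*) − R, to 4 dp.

mean(θ*) = (1.8373 + 3.2668 + 3.0616 + 2.8034 + 3.2668 + 3.2364 + 3.2668 + 3.2668 + 3.2668 + 3.2668 + 3.2668 + 3.2364 + 3.0616 + 3.2364 + 3.0312) / 15 = 3.09146
bias = 3.09146 − 3.2668

bias = −0.1753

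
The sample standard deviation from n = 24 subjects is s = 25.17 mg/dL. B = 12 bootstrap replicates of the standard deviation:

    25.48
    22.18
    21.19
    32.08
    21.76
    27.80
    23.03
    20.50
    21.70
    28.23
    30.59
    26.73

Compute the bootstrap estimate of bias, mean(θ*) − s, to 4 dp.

bias = −0.0642

mean(θ*) = (25.48 + 22.18 + 21.19 + 32.08 + 21.76 + 27.80 + 23.03 + 20.50 + 21.70 + 28.23 + 30.59 + 26.73) / 12 = 25.10583
bias = 25.10583 − 25.17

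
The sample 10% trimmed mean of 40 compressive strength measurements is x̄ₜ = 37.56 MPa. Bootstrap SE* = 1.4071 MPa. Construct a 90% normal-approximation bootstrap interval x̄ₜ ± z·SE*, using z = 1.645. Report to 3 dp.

(35.245, 39.875)

Margin = 1.645 × 1.4071 = 2.3147
Interval: 37.56 ± 2.3147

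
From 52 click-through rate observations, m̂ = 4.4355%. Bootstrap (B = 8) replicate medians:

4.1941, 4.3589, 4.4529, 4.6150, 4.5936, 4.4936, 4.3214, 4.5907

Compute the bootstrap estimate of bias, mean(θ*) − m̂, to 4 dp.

mean(θ*) = (4.1941 + 4.3589 + 4.4529 + 4.6150 + 4.5936 + 4.4936 + 4.3214 + 4.5907) / 8 = 4.45252
bias = 4.45252 − 4.4355

bias = +0.0170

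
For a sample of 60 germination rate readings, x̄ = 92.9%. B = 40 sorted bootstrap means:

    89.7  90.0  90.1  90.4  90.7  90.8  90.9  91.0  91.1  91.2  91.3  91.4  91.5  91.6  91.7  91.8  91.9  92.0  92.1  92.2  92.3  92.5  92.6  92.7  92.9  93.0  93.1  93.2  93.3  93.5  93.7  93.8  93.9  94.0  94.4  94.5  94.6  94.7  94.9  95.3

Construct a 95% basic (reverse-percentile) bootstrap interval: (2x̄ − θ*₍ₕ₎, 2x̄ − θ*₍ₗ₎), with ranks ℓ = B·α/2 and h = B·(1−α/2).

(90.9, 96.1)

Percentile endpoints at ranks 1 and 39: θ*₍1₎ = 89.7, θ*₍39₎ = 94.9.
Basic interval reflects these around x̄:
  lower = 2 × 92.9 − 94.9 = 90.9
  upper = 2 × 92.9 − 89.7 = 96.1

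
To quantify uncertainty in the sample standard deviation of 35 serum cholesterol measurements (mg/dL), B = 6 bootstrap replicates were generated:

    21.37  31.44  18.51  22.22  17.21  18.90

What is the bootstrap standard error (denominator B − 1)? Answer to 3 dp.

SE* = 5.165

Bootstrap SE is the standard deviation of the 6 replicate standard deviations.
Mean of replicates: (21.37 + 31.44 + 18.51 + 22.22 + 17.21 + 18.90) / 6 = 129.6500 / 6 = 21.6083
Sum of squared deviations: (−0.2383)² + (+9.8317)² + (−3.0983)² + (+0.6117)² + (−4.3983)² + (−2.7083)² = 133.3727
Variance = 133.3727 / 5 = 26.6745
SE* = √26.6745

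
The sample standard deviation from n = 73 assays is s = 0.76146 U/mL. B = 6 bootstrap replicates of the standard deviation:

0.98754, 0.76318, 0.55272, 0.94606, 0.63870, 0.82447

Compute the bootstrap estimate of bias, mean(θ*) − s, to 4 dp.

bias = +0.0240

mean(θ*) = (0.98754 + 0.76318 + 0.55272 + 0.94606 + 0.63870 + 0.82447) / 6 = 0.78545
bias = 0.78545 − 0.76146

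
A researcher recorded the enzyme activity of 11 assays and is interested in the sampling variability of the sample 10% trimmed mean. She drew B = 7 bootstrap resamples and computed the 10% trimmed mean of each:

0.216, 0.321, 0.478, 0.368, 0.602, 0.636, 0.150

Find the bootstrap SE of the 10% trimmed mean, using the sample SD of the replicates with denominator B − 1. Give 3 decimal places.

SE* = 0.185

Bootstrap SE is the standard deviation of the 7 replicate 10% trimmed means.
Mean of replicates: (0.216 + 0.321 + 0.478 + 0.368 + 0.602 + 0.636 + 0.150) / 7 = 2.7710 / 7 = 0.3959
Sum of squared deviations: (−0.1799)² + (−0.0749)² + (+0.0821)² + (−0.0279)² + (+0.2061)² + (+0.2401)² + (−0.2459)² = 0.2061
Variance = 0.2061 / 6 = 0.0343
SE* = √0.0343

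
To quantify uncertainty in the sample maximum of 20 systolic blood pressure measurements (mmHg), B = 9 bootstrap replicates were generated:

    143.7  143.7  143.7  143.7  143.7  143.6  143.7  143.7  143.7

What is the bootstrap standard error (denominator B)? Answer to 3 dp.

Bootstrap SE is the standard deviation of the 9 replicate maximums.
Mean of replicates: (143.7 + 143.7 + 143.7 + 143.7 + 143.7 + 143.6 + 143.7 + 143.7 + 143.7) / 9 = 1293.20000 / 9 = 143.68889
Sum of squared deviations: (+0.01111)² + (+0.01111)² + (+0.01111)² + (+0.01111)² + (+0.01111)² + (−0.08889)² + (+0.01111)² + (+0.01111)² + (+0.01111)² = 0.00889
Variance = 0.00889 / 9 = 0.00099
SE* = √0.00099

SE* = 0.031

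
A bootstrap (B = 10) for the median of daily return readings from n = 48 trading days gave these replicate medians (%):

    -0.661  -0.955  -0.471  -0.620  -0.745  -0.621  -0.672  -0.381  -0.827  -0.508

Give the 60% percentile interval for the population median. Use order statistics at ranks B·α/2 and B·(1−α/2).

Sorted replicates: -0.955, -0.827, -0.745, -0.672, -0.661, -0.621, -0.620, -0.508, -0.471, -0.381
α = 0.40; lower rank = 10 × 0.200 = 2; upper rank = 10 × 0.800 = 8.
The 2nd smallest replicate is -0.827; the 8th is -0.508.

(-0.827, -0.508)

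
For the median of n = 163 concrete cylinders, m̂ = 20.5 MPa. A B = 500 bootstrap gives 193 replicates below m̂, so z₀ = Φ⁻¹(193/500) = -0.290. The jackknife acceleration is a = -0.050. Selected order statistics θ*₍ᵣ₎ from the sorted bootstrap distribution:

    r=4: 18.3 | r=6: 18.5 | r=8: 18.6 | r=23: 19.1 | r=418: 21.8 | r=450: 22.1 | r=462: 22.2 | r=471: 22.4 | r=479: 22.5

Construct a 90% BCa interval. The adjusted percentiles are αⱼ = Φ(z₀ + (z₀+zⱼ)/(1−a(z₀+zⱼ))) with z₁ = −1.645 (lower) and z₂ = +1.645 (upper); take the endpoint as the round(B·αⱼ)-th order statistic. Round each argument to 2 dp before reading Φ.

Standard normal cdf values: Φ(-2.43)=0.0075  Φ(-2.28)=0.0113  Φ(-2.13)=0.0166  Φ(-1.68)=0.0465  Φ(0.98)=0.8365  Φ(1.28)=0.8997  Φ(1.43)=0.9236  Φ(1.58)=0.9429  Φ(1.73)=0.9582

Lower: z₀ + z₁ = -0.290 + (-1.645) = -1.935; 1 − a(z₀+z₁) = 1 − (-0.050)(-1.935) = 0.9032; argument = -0.290 + (-1.935)/0.9032 = -2.4323 → -2.43.
α₁ = Φ(-2.43) = 0.0075; rank = round(500 × 0.0075) = 4; θ*₍4₎ = 18.3.
Upper: z₀ + z₂ = 1.355; 1 − a(z₀+z₂) = 1.0677; argument = 0.9790 → 0.98; α₂ = 0.8365; rank = 418; θ*₍418₎ = 21.8.

(18.3, 21.8)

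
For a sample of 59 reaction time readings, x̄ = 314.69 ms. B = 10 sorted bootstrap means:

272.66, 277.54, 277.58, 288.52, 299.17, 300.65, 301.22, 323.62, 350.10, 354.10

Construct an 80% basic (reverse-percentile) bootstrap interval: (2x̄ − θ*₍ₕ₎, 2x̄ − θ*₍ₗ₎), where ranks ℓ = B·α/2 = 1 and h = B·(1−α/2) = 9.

(279.28, 356.72)

Percentile endpoints at ranks 1 and 9: θ*₍1₎ = 272.66, θ*₍9₎ = 350.10.
Basic interval reflects these around x̄:
  lower = 2 × 314.69 − 350.10 = 279.28
  upper = 2 × 314.69 − 272.66 = 356.72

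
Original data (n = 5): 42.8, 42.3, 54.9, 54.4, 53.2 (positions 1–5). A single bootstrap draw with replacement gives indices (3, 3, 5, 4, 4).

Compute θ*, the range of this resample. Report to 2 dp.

θ* = 1.70

Resample values: 54.9, 54.9, 53.2, 54.4, 54.4.
Range = 54.9 − 53.2 = 1.70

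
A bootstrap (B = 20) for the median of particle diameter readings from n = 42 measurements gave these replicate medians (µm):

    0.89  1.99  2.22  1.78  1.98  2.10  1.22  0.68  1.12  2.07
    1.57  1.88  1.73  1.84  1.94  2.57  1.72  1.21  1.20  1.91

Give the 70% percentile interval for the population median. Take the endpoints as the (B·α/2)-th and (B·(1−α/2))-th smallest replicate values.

Sorted replicates: 0.68, 0.89, 1.12, 1.20, 1.21, 1.22, 1.57, 1.72, 1.73, 1.78, 1.84, 1.88, 1.91, 1.94, 1.98, 1.99, 2.07, 2.10, 2.22, 2.57
α = 0.30; lower rank = 20 × 0.150 = 3; upper rank = 20 × 0.850 = 17.
The 3rd smallest replicate is 1.12; the 17th is 2.07.

(1.12, 2.07)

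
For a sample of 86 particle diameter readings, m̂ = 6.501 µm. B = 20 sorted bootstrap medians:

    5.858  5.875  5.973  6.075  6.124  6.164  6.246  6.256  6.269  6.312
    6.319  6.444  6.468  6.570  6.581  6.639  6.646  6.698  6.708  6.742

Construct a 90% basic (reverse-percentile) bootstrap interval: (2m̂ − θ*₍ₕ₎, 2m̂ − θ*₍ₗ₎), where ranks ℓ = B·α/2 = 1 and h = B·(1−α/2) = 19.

Percentile endpoints at ranks 1 and 19: θ*₍1₎ = 5.858, θ*₍19₎ = 6.708.
Basic interval reflects these around m̂:
  lower = 2 × 6.501 − 6.708 = 6.294
  upper = 2 × 6.501 − 5.858 = 7.144

(6.294, 7.144)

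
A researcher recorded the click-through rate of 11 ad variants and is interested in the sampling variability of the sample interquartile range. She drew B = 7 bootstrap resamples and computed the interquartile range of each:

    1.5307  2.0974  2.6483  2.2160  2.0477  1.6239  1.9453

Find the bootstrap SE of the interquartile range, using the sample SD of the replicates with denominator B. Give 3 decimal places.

SE* = 0.347

Bootstrap SE is the standard deviation of the 7 replicate interquartile ranges.
Mean of replicates: (1.5307 + 2.0974 + 2.6483 + 2.2160 + 2.0477 + 1.6239 + 1.9453) / 7 = 14.10930 / 7 = 2.01561
Sum of squared deviations: (−0.48491)² + (+0.08179)² + (+0.63269)² + (+0.20039)² + (+0.03209)² + (−0.39171)² + (−0.07031)² = 0.84169
Variance = 0.84169 / 7 = 0.12024
SE* = √0.12024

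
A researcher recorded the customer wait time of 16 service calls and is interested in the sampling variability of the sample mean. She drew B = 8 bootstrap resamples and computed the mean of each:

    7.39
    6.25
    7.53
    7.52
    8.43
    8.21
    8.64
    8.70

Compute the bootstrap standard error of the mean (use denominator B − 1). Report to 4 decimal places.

Bootstrap SE is the standard deviation of the 8 replicate means.
Mean of replicates: (7.39 + 6.25 + 7.53 + 7.52 + 8.43 + 8.21 + 8.64 + 8.70) / 8 = 62.67000 / 8 = 7.83375
Sum of squared deviations: (−0.44375)² + (−1.58375)² + (−0.30375)² + (−0.31375)² + (+0.59625)² + (+0.37625)² + (+0.80625)² + (+0.86625)² = 4.79339
Variance = 4.79339 / 7 = 0.68477
SE* = √0.68477

SE* = 0.8275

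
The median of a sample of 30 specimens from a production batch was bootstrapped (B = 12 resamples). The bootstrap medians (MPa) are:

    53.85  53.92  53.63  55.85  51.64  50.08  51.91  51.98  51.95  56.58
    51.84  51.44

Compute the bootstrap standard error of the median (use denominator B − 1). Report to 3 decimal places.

Bootstrap SE is the standard deviation of the 12 replicate medians.
Mean of replicates: (53.85 + 53.92 + 53.63 + 55.85 + 51.64 + 50.08 + 51.91 + 51.98 + 51.95 + 56.58 + 51.84 + 51.44) / 12 = 634.6700 / 12 = 52.8892
Sum of squared deviations: (+0.9608)² + (+1.0308)² + (+0.7408)² + (+2.9608)² + (−1.2492)² + (−2.8092)² + (−0.9792)² + (−0.9092)² + (−0.9392)² + (+3.6908)² + (−1.0492)² + (−1.4492)² = 40.2435
Variance = 40.2435 / 11 = 3.6585
SE* = √3.6585

SE* = 1.913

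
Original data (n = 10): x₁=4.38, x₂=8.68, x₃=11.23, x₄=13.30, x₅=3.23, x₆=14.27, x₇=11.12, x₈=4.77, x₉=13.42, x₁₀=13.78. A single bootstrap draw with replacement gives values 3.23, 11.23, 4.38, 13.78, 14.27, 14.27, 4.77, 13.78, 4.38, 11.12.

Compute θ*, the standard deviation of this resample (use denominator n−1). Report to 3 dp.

θ* = 4.736

Mean = 9.5210; sum of squared deviations = 201.8701
s² = 201.8701 / 9 = 22.4300
s = √22.4300 = 4.736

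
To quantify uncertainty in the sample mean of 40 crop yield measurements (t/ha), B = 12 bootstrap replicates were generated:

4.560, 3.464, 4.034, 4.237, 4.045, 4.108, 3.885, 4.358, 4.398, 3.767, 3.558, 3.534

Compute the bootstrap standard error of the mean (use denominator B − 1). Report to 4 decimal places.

Bootstrap SE is the standard deviation of the 12 replicate means.
Mean of replicates: (4.560 + 3.464 + 4.034 + 4.237 + 4.045 + 4.108 + 3.885 + 4.358 + 4.398 + 3.767 + 3.558 + 3.534) / 12 = 47.94800 / 12 = 3.99567
Sum of squared deviations: (+0.56433)² + (−0.53167)² + (+0.03833)² + (+0.24133)² + (+0.04933)² + (+0.11233)² + (−0.11067)² + (+0.36233)² + (+0.40233)² + (−0.22867)² + (−0.43767)² + (−0.46167)² = 1.43829
Variance = 1.43829 / 11 = 0.13075
SE* = √0.13075

SE* = 0.3616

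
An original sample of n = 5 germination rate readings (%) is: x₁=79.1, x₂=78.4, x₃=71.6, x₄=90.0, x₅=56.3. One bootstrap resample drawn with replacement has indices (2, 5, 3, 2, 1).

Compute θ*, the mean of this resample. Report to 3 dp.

θ* = 72.760

Resample values: 78.4, 56.3, 71.6, 78.4, 79.1.
Mean = (78.4 + 56.3 + 71.6 + 78.4 + 79.1) / 5 = 363.80 / 5 = 72.760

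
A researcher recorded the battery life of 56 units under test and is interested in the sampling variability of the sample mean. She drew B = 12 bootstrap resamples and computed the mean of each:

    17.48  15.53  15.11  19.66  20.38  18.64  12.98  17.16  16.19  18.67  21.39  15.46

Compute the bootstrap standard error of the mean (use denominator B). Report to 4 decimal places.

SE* = 2.3563

Bootstrap SE is the standard deviation of the 12 replicate means.
Mean of replicates: (17.48 + 15.53 + 15.11 + 19.66 + 20.38 + 18.64 + 12.98 + 17.16 + 16.19 + 18.67 + 21.39 + 15.46) / 12 = 208.65000 / 12 = 17.38750
Sum of squared deviations: (+0.09250)² + (−1.85750)² + (−2.27750)² + (+2.27250)² + (+2.99250)² + (+1.25250)² + (−4.40750)² + (−0.22750)² + (−1.19750)² + (+1.28250)² + (+4.00250)² + (−1.92750)² = 66.62583
Variance = 66.62583 / 12 = 5.55215
SE* = √5.55215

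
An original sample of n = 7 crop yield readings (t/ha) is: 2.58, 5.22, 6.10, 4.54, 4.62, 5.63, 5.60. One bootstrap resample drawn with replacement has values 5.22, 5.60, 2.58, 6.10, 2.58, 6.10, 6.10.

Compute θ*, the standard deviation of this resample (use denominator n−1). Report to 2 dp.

θ* = 1.62

Mean = 4.8971; sum of squared deviations = 15.6771
s² = 15.6771 / 6 = 2.6129
s = √2.6129 = 1.62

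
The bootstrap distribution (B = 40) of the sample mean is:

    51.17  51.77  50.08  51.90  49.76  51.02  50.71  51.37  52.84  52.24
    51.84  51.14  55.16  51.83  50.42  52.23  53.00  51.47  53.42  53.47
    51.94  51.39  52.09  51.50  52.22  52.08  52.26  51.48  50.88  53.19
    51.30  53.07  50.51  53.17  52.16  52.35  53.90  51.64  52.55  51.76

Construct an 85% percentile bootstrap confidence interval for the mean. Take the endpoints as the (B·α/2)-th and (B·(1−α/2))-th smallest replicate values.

(50.42, 53.42)

Sorted replicates: 49.76, 50.08, 50.42, 50.51, 50.71, 50.88, 51.02, 51.14, 51.17, 51.30, 51.37, 51.39, 51.47, 51.48, 51.50, 51.64, 51.76, 51.77, 51.83, 51.84, 51.90, 51.94, 52.08, 52.09, 52.16, 52.22, 52.23, 52.24, 52.26, 52.35, 52.55, 52.84, 53.00, 53.07, 53.17, 53.19, 53.42, 53.47, 53.90, 55.16
α = 0.15; lower rank = 40 × 0.075 = 3; upper rank = 40 × 0.925 = 37.
The 3rd smallest replicate is 50.42; the 37th is 53.42.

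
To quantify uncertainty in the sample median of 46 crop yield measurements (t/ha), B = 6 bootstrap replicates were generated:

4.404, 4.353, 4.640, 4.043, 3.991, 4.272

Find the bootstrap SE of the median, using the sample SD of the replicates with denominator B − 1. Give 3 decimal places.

SE* = 0.241

Bootstrap SE is the standard deviation of the 6 replicate medians.
Mean of replicates: (4.404 + 4.353 + 4.640 + 4.043 + 3.991 + 4.272) / 6 = 25.7030 / 6 = 4.2838
Sum of squared deviations: (+0.1202)² + (+0.0692)² + (+0.3562)² + (−0.2408)² + (−0.2928)² + (−0.0118)² = 0.2900
Variance = 0.2900 / 5 = 0.0580
SE* = √0.0580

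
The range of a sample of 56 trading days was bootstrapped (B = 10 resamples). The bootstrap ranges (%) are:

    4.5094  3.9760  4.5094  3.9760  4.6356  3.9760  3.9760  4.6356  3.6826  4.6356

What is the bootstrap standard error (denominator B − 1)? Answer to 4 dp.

SE* = 0.3656

Bootstrap SE is the standard deviation of the 10 replicate ranges.
Mean of replicates: (4.5094 + 3.9760 + 4.5094 + 3.9760 + 4.6356 + 3.9760 + 3.9760 + 4.6356 + 3.6826 + 4.6356) / 10 = 42.51220 / 10 = 4.25122
Sum of squared deviations: (+0.25818)² + (−0.27522)² + (+0.25818)² + (−0.27522)² + (+0.38438)² + (−0.27522)² + (−0.27522)² + (+0.38438)² + (−0.56862)² + (+0.38438)² = 1.20287
Variance = 1.20287 / 9 = 0.13365
SE* = √0.13365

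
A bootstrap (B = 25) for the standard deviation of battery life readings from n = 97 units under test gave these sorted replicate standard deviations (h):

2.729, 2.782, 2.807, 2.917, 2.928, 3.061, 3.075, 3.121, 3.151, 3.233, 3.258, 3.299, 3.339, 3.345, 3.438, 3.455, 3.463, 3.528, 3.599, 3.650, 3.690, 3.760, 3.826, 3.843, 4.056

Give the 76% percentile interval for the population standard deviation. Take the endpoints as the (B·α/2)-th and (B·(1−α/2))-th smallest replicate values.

α = 0.24; lower rank = 25 × 0.120 = 3; upper rank = 25 × 0.880 = 22.
The 3rd smallest replicate is 2.807; the 22nd is 3.760.

(2.807, 3.760)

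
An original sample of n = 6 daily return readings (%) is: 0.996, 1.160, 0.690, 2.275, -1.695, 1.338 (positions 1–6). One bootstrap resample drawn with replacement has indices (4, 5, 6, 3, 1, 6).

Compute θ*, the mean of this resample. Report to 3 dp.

θ* = 0.824

Resample values: 2.275, -1.695, 1.338, 0.690, 0.996, 1.338.
Mean = (2.275 + (-1.695) + 1.338 + 0.690 + 0.996 + 1.338) / 6 = 4.9420 / 6 = 0.824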